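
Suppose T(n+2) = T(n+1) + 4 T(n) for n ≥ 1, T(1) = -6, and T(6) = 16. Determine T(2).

8

Let T(2) = v.
T(3) = -24 + v
T(4) = -24 + 5v
T(5) = -120 + 9v
T(6) = -216 + 29v
So -216 + 29v = 16, giving v = 8.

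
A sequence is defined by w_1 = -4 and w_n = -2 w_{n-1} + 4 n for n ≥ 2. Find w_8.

w_2 = -2*(-4) + 8 = 16
w_3 = -2*16 + 12 = -20
w_4 = -2*(-20) + 16 = 56
w_5 = -2*56 + 20 = -92
w_6 = -2*(-92) + 24 = 208
w_7 = -2*208 + 28 = -388
w_8 = -2*(-388) + 32 = 808

808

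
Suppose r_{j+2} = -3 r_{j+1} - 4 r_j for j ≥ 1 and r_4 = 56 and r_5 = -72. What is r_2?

4

Rearranging, r_{j-2} = (r_j + 3 r_{j-1}) / -4.
r_3 = (-72 + 3·56) / -4 = 96/-4 = -24
r_2 = (56 + 3·(-24)) / -4 = -16/-4 = 4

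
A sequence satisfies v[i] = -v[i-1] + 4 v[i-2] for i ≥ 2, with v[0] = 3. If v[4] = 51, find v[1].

1

Let v[1] = y.
v[2] = 12 - y
v[3] = -12 + 5y
v[4] = 60 - 9y
So 60 - 9y = 51, giving y = 1.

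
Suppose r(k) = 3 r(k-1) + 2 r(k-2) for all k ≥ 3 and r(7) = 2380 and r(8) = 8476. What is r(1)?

5

Rearranging, r(k-2) = (r(k) - 3 r(k-1)) / 2.
r(6) = (8476 - 3*2380) / 2 = 1336/2 = 668
r(5) = (2380 - 3*668) / 2 = 376/2 = 188
r(4) = (668 - 3*188) / 2 = 104/2 = 52
r(3) = (188 - 3*52) / 2 = 32/2 = 16
r(2) = (52 - 3*16) / 2 = 4/2 = 2
r(1) = (16 - 3*2) / 2 = 10/2 = 5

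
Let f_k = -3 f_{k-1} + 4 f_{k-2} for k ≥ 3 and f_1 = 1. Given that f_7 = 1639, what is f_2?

-1

Let f_2 = w.
f_3 = 4 - 3w
f_4 = -12 + 13w
f_5 = 52 - 51w
f_6 = -204 + 205w
f_7 = 820 - 819w
So 820 - 819w = 1639, giving w = -1.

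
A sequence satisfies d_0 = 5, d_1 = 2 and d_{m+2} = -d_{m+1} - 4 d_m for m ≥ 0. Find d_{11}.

8078

d_2 = -2 - 4·5 = -22
d_3 = -(-22) - 4·2 = 14
d_4 = -14 - 4·(-22) = 74
d_5 = -74 - 4·14 = -130
d_6 = -(-130) - 4·74 = -166
d_7 = -(-166) - 4·(-130) = 686
d_8 = -686 - 4·(-166) = -22
d_9 = -(-22) - 4·686 = -2722
d_{10} = -(-2722) - 4·(-22) = 2810
d_{11} = -2810 - 4·(-2722) = 8078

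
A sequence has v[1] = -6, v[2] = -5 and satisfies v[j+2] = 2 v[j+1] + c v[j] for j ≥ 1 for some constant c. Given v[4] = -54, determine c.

2

v[3] = -10 - 6c
v[4] = -20 - 17c
So -20 - 17c = -54, giving c = 2.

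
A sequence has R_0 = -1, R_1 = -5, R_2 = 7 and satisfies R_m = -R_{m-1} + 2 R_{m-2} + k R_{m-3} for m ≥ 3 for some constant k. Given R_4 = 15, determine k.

R_3 = -17 - k
R_4 = 31 - 4k
So 31 - 4k = 15, giving k = 4.

4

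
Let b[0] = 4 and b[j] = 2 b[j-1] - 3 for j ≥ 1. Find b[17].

The fixed point is -3/(1 - 2) = 3, so b[j] - 3 = 2(b[j-1] - 3).
Hence b[j] = 1·2^j + 3.
b[17] = 1·2^{17} + 3 = 1·131072 + 3 = 131075.

131075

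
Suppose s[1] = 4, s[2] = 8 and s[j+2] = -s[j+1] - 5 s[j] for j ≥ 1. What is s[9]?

s[3] = -8 - 5·4 = -28
s[4] = -(-28) - 5·8 = -12
s[5] = -(-12) - 5·(-28) = 152
s[6] = -152 - 5·(-12) = -92
s[7] = -(-92) - 5·152 = -668
s[8] = -(-668) - 5·(-92) = 1128
s[9] = -1128 - 5·(-668) = 2212

2212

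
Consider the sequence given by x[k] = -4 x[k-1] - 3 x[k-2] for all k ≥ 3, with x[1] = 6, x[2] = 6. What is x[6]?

1446

x[3] = -4(6) - 3(6) = -42
x[4] = -4(-42) - 3(6) = 150
x[5] = -4(150) - 3(-42) = -474
x[6] = -4(-474) - 3(150) = 1446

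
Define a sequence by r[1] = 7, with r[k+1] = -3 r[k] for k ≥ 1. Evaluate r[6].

r[2] = -3*7 = -21
r[3] = -3*(-21) = 63
r[4] = -3*63 = -189
r[5] = -3*(-189) = 567
r[6] = -3*567 = -1701

-1701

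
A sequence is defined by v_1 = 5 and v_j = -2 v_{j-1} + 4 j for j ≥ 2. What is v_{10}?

-1408

v_2 = -2(5) + 8 = -2
v_3 = -2(-2) + 12 = 16
v_4 = -2(16) + 16 = -16
v_5 = -2(-16) + 20 = 52
v_6 = -2(52) + 24 = -80
v_7 = -2(-80) + 28 = 188
v_8 = -2(188) + 32 = -344
v_9 = -2(-344) + 36 = 724
v_{10} = -2(724) + 40 = -1408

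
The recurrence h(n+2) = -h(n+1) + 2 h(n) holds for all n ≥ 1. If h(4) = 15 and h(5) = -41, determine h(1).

Rearranging, h(n-2) = (h(n) + h(n-1)) / 2.
h(3) = (-41 + 15) / 2 = -26/2 = -13
h(2) = (15 + (-13)) / 2 = 2/2 = 1
h(1) = (-13 + 1) / 2 = -12/2 = -6

-6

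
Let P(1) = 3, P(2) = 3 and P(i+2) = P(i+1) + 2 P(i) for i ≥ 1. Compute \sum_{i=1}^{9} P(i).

P(3) = 3 + 2·3 = 9
P(4) = 9 + 2·3 = 15
P(5) = 15 + 2·9 = 33
P(6) = 33 + 2·15 = 63
P(7) = 63 + 2·33 = 129
P(8) = 129 + 2·63 = 255
P(9) = 255 + 2·129 = 513
Sum = 3 + 3 + 9 + 15 + 33 + 63 + 129 + 255 + 513 = 1023

1023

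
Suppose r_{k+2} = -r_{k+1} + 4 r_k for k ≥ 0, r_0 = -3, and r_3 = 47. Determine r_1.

7

Let r_1 = x.
r_2 = -12 - x
r_3 = 12 + 5x
So 12 + 5x = 47, giving x = 7.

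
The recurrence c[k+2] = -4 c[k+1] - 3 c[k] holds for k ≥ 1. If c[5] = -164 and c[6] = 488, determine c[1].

Rearranging, c[k-2] = (c[k] + 4 c[k-1]) / -3.
c[4] = (488 + 4(-164)) / -3 = -168/-3 = 56
c[3] = (-164 + 4(56)) / -3 = 60/-3 = -20
c[2] = (56 + 4(-20)) / -3 = -24/-3 = 8
c[1] = (-20 + 4(8)) / -3 = 12/-3 = -4

-4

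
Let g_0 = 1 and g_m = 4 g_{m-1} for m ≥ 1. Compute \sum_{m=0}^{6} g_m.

5461

g_1 = 4·1 = 4
g_2 = 4·4 = 16
g_3 = 4·16 = 64
g_4 = 4·64 = 256
g_5 = 4·256 = 1024
g_6 = 4·1024 = 4096
Sum = 1 + 4 + 16 + 64 + 256 + 1024 + 4096 = 5461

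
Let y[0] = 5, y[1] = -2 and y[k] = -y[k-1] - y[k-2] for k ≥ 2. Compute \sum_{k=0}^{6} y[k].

5

y[2] = -(-2) - 5 = -3
y[3] = -(-3) - (-2) = 5
y[4] = -5 - (-3) = -2
y[5] = -(-2) - 5 = -3
y[6] = -(-3) - (-2) = 5
Sum = 5 + (-2) + (-3) + 5 + (-2) + (-3) + 5 = 5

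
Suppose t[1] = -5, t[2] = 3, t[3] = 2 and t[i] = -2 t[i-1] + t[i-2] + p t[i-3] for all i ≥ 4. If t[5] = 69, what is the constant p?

t[4] = -1 - 5p
t[5] = 4 + 13p
So 4 + 13p = 69, giving p = 5.

5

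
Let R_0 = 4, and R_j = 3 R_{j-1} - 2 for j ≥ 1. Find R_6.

R_1 = 3(4) - 2 = 10
R_2 = 3(10) - 2 = 28
R_3 = 3(28) - 2 = 82
R_4 = 3(82) - 2 = 244
R_5 = 3(244) - 2 = 730
R_6 = 3(730) - 2 = 2188

2188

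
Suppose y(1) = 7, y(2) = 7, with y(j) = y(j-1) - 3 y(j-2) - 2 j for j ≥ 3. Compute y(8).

y(3) = 7 - 3·7 - 6 = -20
y(4) = (-20) - 3·7 - 8 = -49
y(5) = (-49) - 3·(-20) - 10 = 1
y(6) = 1 - 3·(-49) - 12 = 136
y(7) = 136 - 3·1 - 14 = 119
y(8) = 119 - 3·136 - 16 = -305

-305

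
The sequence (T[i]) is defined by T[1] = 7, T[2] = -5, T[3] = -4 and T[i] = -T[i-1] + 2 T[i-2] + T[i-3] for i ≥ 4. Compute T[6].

T[4] = -(-4) + 2*(-5) + 7 = 1
T[5] = -1 + 2*(-4) + (-5) = -14
T[6] = -(-14) + 2*1 + (-4) = 12

12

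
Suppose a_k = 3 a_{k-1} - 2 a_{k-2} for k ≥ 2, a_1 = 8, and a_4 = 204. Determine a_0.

Let a_0 = v.
a_2 = 24 - 2v
a_3 = 56 - 6v
a_4 = 120 - 14v
So 120 - 14v = 204, giving v = -6.

-6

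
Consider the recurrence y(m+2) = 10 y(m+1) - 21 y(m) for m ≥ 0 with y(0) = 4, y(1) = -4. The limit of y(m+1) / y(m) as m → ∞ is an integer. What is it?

The characteristic equation is r^2 - 10r + 21 = 0, which factors as (r - 7)(r - 3) = 0.
So the roots are 7 and 3. Since |7| > |3| and the coefficient of 7^m is non-zero, the ratio tends to 7.

7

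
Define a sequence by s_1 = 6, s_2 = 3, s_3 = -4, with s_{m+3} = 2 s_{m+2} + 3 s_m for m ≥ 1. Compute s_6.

46

s_4 = 2·(-4) + 3·6 = 10
s_5 = 2·10 + 3·3 = 29
s_6 = 2·29 + 3·(-4) = 46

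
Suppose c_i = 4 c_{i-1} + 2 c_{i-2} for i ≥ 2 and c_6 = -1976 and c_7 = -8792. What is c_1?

1

Rearranging, c_{i-2} = (c_i - 4 c_{i-1}) / 2.
c_5 = (-8792 - 4(-1976)) / 2 = -888/2 = -444
c_4 = (-1976 - 4(-444)) / 2 = -200/2 = -100
c_3 = (-444 - 4(-100)) / 2 = -44/2 = -22
c_2 = (-100 - 4(-22)) / 2 = -12/2 = -6
c_1 = (-22 - 4(-6)) / 2 = 2/2 = 1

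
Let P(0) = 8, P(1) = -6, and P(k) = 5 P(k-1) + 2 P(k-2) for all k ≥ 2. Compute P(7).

-67938

P(2) = 5(-6) + 2(8) = -14
P(3) = 5(-14) + 2(-6) = -82
P(4) = 5(-82) + 2(-14) = -438
P(5) = 5(-438) + 2(-82) = -2354
P(6) = 5(-2354) + 2(-438) = -12646
P(7) = 5(-12646) + 2(-2354) = -67938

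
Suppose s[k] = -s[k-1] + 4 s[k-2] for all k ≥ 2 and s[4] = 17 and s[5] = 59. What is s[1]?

7

Rearranging, s[k-2] = (s[k] + s[k-1]) / 4.
s[3] = (59 + 17) / 4 = 76/4 = 19
s[2] = (17 + 19) / 4 = 36/4 = 9
s[1] = (19 + 9) / 4 = 28/4 = 7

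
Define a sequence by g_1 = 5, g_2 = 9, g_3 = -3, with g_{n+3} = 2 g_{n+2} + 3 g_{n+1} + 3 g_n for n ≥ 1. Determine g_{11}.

99648

g_4 = 2(-3) + 3(9) + 3(5) = 36
g_5 = 2(36) + 3(-3) + 3(9) = 90
g_6 = 2(90) + 3(36) + 3(-3) = 279
g_7 = 2(279) + 3(90) + 3(36) = 936
g_8 = 2(936) + 3(279) + 3(90) = 2979
g_9 = 2(2979) + 3(936) + 3(279) = 9603
g_{10} = 2(9603) + 3(2979) + 3(936) = 30951
g_{11} = 2(30951) + 3(9603) + 3(2979) = 99648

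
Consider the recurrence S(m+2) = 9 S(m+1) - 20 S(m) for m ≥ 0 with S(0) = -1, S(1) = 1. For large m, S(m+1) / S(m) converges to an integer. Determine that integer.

5

The characteristic equation is r^2 - 9r + 20 = 0, which factors as (r - 5)(r - 4) = 0.
So the roots are 5 and 4. Since |5| > |4| and the coefficient of 5^m is non-zero, the ratio tends to 5.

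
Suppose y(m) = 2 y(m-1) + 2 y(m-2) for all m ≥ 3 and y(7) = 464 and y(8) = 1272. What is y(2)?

9

Rearranging, y(m-2) = (y(m) - 2 y(m-1)) / 2.
y(6) = (1272 - 2(464)) / 2 = 344/2 = 172
y(5) = (464 - 2(172)) / 2 = 120/2 = 60
y(4) = (172 - 2(60)) / 2 = 52/2 = 26
y(3) = (60 - 2(26)) / 2 = 8/2 = 4
y(2) = (26 - 2(4)) / 2 = 18/2 = 9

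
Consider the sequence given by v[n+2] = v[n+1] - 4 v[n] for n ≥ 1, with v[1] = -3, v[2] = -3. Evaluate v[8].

357

v[3] = (-3) - 4·(-3) = 9
v[4] = 9 - 4·(-3) = 21
v[5] = 21 - 4·9 = -15
v[6] = (-15) - 4·21 = -99
v[7] = (-99) - 4·(-15) = -39
v[8] = (-39) - 4·(-99) = 357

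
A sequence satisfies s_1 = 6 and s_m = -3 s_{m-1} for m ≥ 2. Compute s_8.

s_2 = -3·6 = -18
s_3 = -3·(-18) = 54
s_4 = -3·54 = -162
s_5 = -3·(-162) = 486
s_6 = -3·486 = -1458
s_7 = -3·(-1458) = 4374
s_8 = -3·4374 = -13122

-13122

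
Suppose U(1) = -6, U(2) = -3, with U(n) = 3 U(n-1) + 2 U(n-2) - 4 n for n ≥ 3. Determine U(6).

U(3) = 3(-3) + 2(-6) - 12 = -33
U(4) = 3(-33) + 2(-3) - 16 = -121
U(5) = 3(-121) + 2(-33) - 20 = -449
U(6) = 3(-449) + 2(-121) - 24 = -1613

-1613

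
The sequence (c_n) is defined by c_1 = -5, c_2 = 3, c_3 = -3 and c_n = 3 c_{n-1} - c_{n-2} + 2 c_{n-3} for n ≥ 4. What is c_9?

-3803

c_4 = 3*(-3) - 3 + 2*(-5) = -22
c_5 = 3*(-22) - (-3) + 2*3 = -57
c_6 = 3*(-57) - (-22) + 2*(-3) = -155
c_7 = 3*(-155) - (-57) + 2*(-22) = -452
c_8 = 3*(-452) - (-155) + 2*(-57) = -1315
c_9 = 3*(-1315) - (-452) + 2*(-155) = -3803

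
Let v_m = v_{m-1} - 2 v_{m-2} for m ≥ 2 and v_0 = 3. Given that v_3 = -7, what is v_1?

1

Let v_1 = w.
v_2 = -6 + w
v_3 = -6 - w
So -6 - w = -7, giving w = 1.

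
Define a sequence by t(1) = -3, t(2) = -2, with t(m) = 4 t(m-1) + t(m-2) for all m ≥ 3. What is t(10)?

-265970

t(3) = 4·(-2) + (-3) = -11
t(4) = 4·(-11) + (-2) = -46
t(5) = 4·(-46) + (-11) = -195
t(6) = 4·(-195) + (-46) = -826
t(7) = 4·(-826) + (-195) = -3499
t(8) = 4·(-3499) + (-826) = -14822
t(9) = 4·(-14822) + (-3499) = -62787
t(10) = 4·(-62787) + (-14822) = -265970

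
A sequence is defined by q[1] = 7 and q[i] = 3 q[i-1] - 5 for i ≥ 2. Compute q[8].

9844

q[2] = 3·7 - 5 = 16
q[3] = 3·16 - 5 = 43
q[4] = 3·43 - 5 = 124
q[5] = 3·124 - 5 = 367
q[6] = 3·367 - 5 = 1096
q[7] = 3·1096 - 5 = 3283
q[8] = 3·3283 - 5 = 9844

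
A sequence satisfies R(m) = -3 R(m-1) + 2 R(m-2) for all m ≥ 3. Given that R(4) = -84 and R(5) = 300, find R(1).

Rearranging, R(m-2) = (R(m) + 3 R(m-1)) / 2.
R(3) = (300 + 3*(-84)) / 2 = 48/2 = 24
R(2) = (-84 + 3*24) / 2 = -12/2 = -6
R(1) = (24 + 3*(-6)) / 2 = 6/2 = 3

3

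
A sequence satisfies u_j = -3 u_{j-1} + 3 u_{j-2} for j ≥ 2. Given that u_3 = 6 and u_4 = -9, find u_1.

Rearranging, u_{j-2} = (u_j + 3 u_{j-1}) / 3.
u_2 = (-9 + 3(6)) / 3 = 9/3 = 3
u_1 = (6 + 3(3)) / 3 = 15/3 = 5

5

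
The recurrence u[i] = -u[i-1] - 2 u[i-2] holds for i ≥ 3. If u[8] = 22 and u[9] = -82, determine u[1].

5

Rearranging, u[i-2] = (u[i] + u[i-1]) / -2.
u[7] = (-82 + 22) / -2 = -60/-2 = 30
u[6] = (22 + 30) / -2 = 52/-2 = -26
u[5] = (30 + (-26)) / -2 = 4/-2 = -2
u[4] = (-26 + (-2)) / -2 = -28/-2 = 14
u[3] = (-2 + 14) / -2 = 12/-2 = -6
u[2] = (14 + (-6)) / -2 = 8/-2 = -4
u[1] = (-6 + (-4)) / -2 = -10/-2 = 5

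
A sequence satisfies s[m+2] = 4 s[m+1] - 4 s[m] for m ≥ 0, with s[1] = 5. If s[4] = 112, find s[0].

1

Let s[0] = z.
s[2] = 20 - 4z
s[3] = 60 - 16z
s[4] = 160 - 48z
So 160 - 48z = 112, giving z = 1.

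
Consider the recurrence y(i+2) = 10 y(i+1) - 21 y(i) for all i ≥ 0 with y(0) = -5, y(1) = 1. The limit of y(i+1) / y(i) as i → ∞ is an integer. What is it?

The characteristic equation is r^2 - 10r + 21 = 0, which factors as (r - 7)(r - 3) = 0.
So the roots are 7 and 3. Since |7| > |3| and the coefficient of 7^i is non-zero, the ratio tends to 7.

7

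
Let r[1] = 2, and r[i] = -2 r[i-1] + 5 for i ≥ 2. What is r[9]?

87

r[2] = -2*2 + 5 = 1
r[3] = -2*1 + 5 = 3
r[4] = -2*3 + 5 = -1
r[5] = -2*(-1) + 5 = 7
r[6] = -2*7 + 5 = -9
r[7] = -2*(-9) + 5 = 23
r[8] = -2*23 + 5 = -41
r[9] = -2*(-41) + 5 = 87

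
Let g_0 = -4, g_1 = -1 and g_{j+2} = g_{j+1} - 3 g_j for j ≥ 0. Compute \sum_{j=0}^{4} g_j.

1

g_2 = (-1) - 3(-4) = 11
g_3 = 11 - 3(-1) = 14
g_4 = 14 - 3(11) = -19
Sum = (-4) + (-1) + 11 + 14 + (-19) = 1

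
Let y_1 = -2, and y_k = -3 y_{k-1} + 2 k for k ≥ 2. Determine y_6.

702

y_2 = -3(-2) + 4 = 10
y_3 = -3(10) + 6 = -24
y_4 = -3(-24) + 8 = 80
y_5 = -3(80) + 10 = -230
y_6 = -3(-230) + 12 = 702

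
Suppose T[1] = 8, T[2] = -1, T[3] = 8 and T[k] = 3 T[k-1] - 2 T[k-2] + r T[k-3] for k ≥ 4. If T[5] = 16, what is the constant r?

T[4] = 26 + 8r
T[5] = 62 + 23r
So 62 + 23r = 16, giving r = -2.

-2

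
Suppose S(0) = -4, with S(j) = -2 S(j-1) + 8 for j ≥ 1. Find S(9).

3416

S(1) = -2·(-4) + 8 = 16
S(2) = -2·16 + 8 = -24
S(3) = -2·(-24) + 8 = 56
S(4) = -2·56 + 8 = -104
S(5) = -2·(-104) + 8 = 216
S(6) = -2·216 + 8 = -424
S(7) = -2·(-424) + 8 = 856
S(8) = -2·856 + 8 = -1704
S(9) = -2·(-1704) + 8 = 3416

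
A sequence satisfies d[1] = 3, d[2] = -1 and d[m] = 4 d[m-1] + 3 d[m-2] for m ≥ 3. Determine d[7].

d[3] = 4*(-1) + 3*3 = 5
d[4] = 4*5 + 3*(-1) = 17
d[5] = 4*17 + 3*5 = 83
d[6] = 4*83 + 3*17 = 383
d[7] = 4*383 + 3*83 = 1781

1781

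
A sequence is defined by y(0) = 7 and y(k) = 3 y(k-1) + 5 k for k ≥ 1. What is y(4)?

y(1) = 3*7 + 5 = 26
y(2) = 3*26 + 10 = 88
y(3) = 3*88 + 15 = 279
y(4) = 3*279 + 20 = 857

857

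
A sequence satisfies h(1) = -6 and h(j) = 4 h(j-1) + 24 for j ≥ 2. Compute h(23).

35184372088824

The fixed point is 24/(1 - 4) = -8, so h(j) + 8 = 4(h(j-1) + 8).
Hence h(j) = 2·4^{j-1} - 8.
h(23) = 2·4^{22} - 8 = 2·17592186044416 - 8 = 35184372088824.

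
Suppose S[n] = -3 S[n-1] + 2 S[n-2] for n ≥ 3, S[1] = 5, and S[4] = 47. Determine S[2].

Let S[2] = x.
S[3] = 10 - 3x
S[4] = -30 + 11x
So -30 + 11x = 47, giving x = 7.

7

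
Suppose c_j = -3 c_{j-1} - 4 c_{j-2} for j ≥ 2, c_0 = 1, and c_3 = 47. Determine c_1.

Let c_1 = z.
c_2 = -4 - 3z
c_3 = 12 + 5z
So 12 + 5z = 47, giving z = 7.

7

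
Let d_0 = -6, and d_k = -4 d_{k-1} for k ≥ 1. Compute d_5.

d_1 = -4·(-6) = 24
d_2 = -4·24 = -96
d_3 = -4·(-96) = 384
d_4 = -4·384 = -1536
d_5 = -4·(-1536) = 6144

6144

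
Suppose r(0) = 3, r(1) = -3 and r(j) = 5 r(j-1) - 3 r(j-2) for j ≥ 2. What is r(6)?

r(2) = 5·(-3) - 3·3 = -24
r(3) = 5·(-24) - 3·(-3) = -111
r(4) = 5·(-111) - 3·(-24) = -483
r(5) = 5·(-483) - 3·(-111) = -2082
r(6) = 5·(-2082) - 3·(-483) = -8961

-8961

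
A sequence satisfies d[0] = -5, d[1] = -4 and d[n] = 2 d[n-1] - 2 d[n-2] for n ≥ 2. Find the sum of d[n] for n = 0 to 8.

d[2] = 2·(-4) - 2·(-5) = 2
d[3] = 2·2 - 2·(-4) = 12
d[4] = 2·12 - 2·2 = 20
d[5] = 2·20 - 2·12 = 16
d[6] = 2·16 - 2·20 = -8
d[7] = 2·(-8) - 2·16 = -48
d[8] = 2·(-48) - 2·(-8) = -80
Sum = (-5) + (-4) + 2 + 12 + 20 + 16 + (-8) + (-48) + (-80) = -95

-95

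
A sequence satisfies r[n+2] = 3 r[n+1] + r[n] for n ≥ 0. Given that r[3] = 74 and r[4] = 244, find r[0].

-2

Rearranging, r[n-2] = r[n] - 3 r[n-1].
r[2] = 244 - 3·74 = 22
r[1] = 74 - 3·22 = 8
r[0] = 22 - 3·8 = -2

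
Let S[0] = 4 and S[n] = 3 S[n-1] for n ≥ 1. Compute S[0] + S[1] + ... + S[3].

S[1] = 3(4) = 12
S[2] = 3(12) = 36
S[3] = 3(36) = 108
Sum = 4 + 12 + 36 + 108 = 160

160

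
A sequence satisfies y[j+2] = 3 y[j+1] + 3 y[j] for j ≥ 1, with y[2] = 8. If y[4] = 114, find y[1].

Let y[1] = v.
y[3] = 24 + 3v
y[4] = 96 + 9v
So 96 + 9v = 114, giving v = 2.

2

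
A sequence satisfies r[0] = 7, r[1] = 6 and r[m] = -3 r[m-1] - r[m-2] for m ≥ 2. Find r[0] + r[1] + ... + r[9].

16225

r[2] = -3(6) - 7 = -25
r[3] = -3(-25) - 6 = 69
r[4] = -3(69) - (-25) = -182
r[5] = -3(-182) - 69 = 477
r[6] = -3(477) - (-182) = -1249
r[7] = -3(-1249) - 477 = 3270
r[8] = -3(3270) - (-1249) = -8561
r[9] = -3(-8561) - 3270 = 22413
Sum = 7 + 6 + (-25) + 69 + (-182) + 477 + (-1249) + 3270 + (-8561) + 22413 = 16225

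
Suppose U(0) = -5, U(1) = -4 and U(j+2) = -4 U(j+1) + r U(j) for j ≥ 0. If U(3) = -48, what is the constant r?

1

U(2) = 16 - 5r
U(3) = -64 + 16r
So -64 + 16r = -48, giving r = 1.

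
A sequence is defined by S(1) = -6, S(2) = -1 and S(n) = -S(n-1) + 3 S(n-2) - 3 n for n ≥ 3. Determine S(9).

-2168

S(3) = -(-1) + 3(-6) - 9 = -26
S(4) = -(-26) + 3(-1) - 12 = 11
S(5) = -11 + 3(-26) - 15 = -104
S(6) = -(-104) + 3(11) - 18 = 119
S(7) = -119 + 3(-104) - 21 = -452
S(8) = -(-452) + 3(119) - 24 = 785
S(9) = -785 + 3(-452) - 27 = -2168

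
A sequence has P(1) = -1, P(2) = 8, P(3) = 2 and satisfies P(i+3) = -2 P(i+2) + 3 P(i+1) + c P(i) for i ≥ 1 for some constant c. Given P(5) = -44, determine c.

P(4) = 20 - c
P(5) = -34 + 10c
So -34 + 10c = -44, giving c = -1.

-1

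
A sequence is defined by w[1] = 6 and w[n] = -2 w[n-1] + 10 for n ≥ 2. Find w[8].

-338

w[2] = -2·6 + 10 = -2
w[3] = -2·(-2) + 10 = 14
w[4] = -2·14 + 10 = -18
w[5] = -2·(-18) + 10 = 46
w[6] = -2·46 + 10 = -82
w[7] = -2·(-82) + 10 = 174
w[8] = -2·174 + 10 = -338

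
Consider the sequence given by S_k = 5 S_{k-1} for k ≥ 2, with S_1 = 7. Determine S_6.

21875

S_2 = 5*7 = 35
S_3 = 5*35 = 175
S_4 = 5*175 = 875
S_5 = 5*875 = 4375
S_6 = 5*4375 = 21875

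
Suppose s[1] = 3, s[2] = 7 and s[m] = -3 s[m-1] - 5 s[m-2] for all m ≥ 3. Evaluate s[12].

31648

s[3] = -3·7 - 5·3 = -36
s[4] = -3·(-36) - 5·7 = 73
s[5] = -3·73 - 5·(-36) = -39
s[6] = -3·(-39) - 5·73 = -248
s[7] = -3·(-248) - 5·(-39) = 939
s[8] = -3·939 - 5·(-248) = -1577
s[9] = -3·(-1577) - 5·939 = 36
s[10] = -3·36 - 5·(-1577) = 7777
s[11] = -3·7777 - 5·36 = -23511
s[12] = -3·(-23511) - 5·7777 = 31648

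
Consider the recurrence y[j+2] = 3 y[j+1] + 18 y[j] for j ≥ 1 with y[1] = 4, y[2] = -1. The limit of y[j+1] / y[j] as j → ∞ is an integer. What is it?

6

The characteristic equation is r^2 - 3r - 18 = 0, which factors as (r - 6)(r + 3) = 0.
So the roots are 6 and -3. Since |6| > |-3| and the coefficient of 6^j is non-zero, the ratio tends to 6.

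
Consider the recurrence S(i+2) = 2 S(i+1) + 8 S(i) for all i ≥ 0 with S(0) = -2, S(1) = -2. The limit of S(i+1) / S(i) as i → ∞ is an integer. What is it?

The characteristic equation is r^2 - 2r - 8 = 0, which factors as (r - 4)(r + 2) = 0.
So the roots are 4 and -2. Since |4| > |-2| and the coefficient of 4^i is non-zero, the ratio tends to 4.

4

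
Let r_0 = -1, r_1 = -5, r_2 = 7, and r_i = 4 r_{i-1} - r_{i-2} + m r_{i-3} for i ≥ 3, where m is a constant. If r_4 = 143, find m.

r_3 = 33 - m
r_4 = 125 - 9m
So 125 - 9m = 143, giving m = -2.

-2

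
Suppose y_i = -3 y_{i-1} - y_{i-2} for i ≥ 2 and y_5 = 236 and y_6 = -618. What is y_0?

Rearranging, y_{i-2} = -(y_i + 3 y_{i-1}).
y_4 = -(-618 + 3*236) = -90
y_3 = -(236 + 3*(-90)) = 34
y_2 = -(-90 + 3*34) = -12
y_1 = -(34 + 3*(-12)) = 2
y_0 = -(-12 + 3*2) = 6

6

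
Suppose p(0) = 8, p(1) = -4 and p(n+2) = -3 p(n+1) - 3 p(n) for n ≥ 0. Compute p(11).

p(2) = -3*(-4) - 3*8 = -12
p(3) = -3*(-12) - 3*(-4) = 48
p(4) = -3*48 - 3*(-12) = -108
p(5) = -3*(-108) - 3*48 = 180
p(6) = -3*180 - 3*(-108) = -216
p(7) = -3*(-216) - 3*180 = 108
p(8) = -3*108 - 3*(-216) = 324
p(9) = -3*324 - 3*108 = -1296
p(10) = -3*(-1296) - 3*324 = 2916
p(11) = -3*2916 - 3*(-1296) = -4860

-4860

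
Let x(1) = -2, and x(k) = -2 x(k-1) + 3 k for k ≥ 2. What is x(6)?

124

x(2) = -2(-2) + 6 = 10
x(3) = -2(10) + 9 = -11
x(4) = -2(-11) + 12 = 34
x(5) = -2(34) + 15 = -53
x(6) = -2(-53) + 18 = 124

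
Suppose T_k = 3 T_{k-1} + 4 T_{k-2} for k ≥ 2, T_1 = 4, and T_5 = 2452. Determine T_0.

Let T_0 = z.
T_2 = 12 + 4z
T_3 = 52 + 12z
T_4 = 204 + 52z
T_5 = 820 + 204z
So 820 + 204z = 2452, giving z = 8.

8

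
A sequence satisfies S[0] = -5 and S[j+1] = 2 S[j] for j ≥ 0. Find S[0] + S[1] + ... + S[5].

S[1] = 2*(-5) = -10
S[2] = 2*(-10) = -20
S[3] = 2*(-20) = -40
S[4] = 2*(-40) = -80
S[5] = 2*(-80) = -160
Sum = (-5) + (-10) + (-20) + (-40) + (-80) + (-160) = -315

-315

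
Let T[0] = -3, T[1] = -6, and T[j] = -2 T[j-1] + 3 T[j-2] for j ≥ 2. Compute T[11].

T[2] = -2*(-6) + 3*(-3) = 3
T[3] = -2*3 + 3*(-6) = -24
T[4] = -2*(-24) + 3*3 = 57
T[5] = -2*57 + 3*(-24) = -186
T[6] = -2*(-186) + 3*57 = 543
T[7] = -2*543 + 3*(-186) = -1644
T[8] = -2*(-1644) + 3*543 = 4917
T[9] = -2*4917 + 3*(-1644) = -14766
T[10] = -2*(-14766) + 3*4917 = 44283
T[11] = -2*44283 + 3*(-14766) = -132864

-132864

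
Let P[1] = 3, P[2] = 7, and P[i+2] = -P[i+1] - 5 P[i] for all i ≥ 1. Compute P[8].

P[3] = -7 - 5·3 = -22
P[4] = -(-22) - 5·7 = -13
P[5] = -(-13) - 5·(-22) = 123
P[6] = -123 - 5·(-13) = -58
P[7] = -(-58) - 5·123 = -557
P[8] = -(-557) - 5·(-58) = 847

847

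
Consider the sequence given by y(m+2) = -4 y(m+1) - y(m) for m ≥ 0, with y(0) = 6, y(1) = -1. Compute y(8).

-6602

y(2) = -4*(-1) - 6 = -2
y(3) = -4*(-2) - (-1) = 9
y(4) = -4*9 - (-2) = -34
y(5) = -4*(-34) - 9 = 127
y(6) = -4*127 - (-34) = -474
y(7) = -4*(-474) - 127 = 1769
y(8) = -4*1769 - (-474) = -6602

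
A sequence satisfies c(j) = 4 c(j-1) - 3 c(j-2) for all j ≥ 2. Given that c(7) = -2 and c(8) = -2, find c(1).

-2

Rearranging, c(j-2) = (c(j) - 4 c(j-1)) / -3.
c(6) = (-2 - 4·(-2)) / -3 = 6/-3 = -2
c(5) = (-2 - 4·(-2)) / -3 = 6/-3 = -2
c(4) = (-2 - 4·(-2)) / -3 = 6/-3 = -2
c(3) = (-2 - 4·(-2)) / -3 = 6/-3 = -2
c(2) = (-2 - 4·(-2)) / -3 = 6/-3 = -2
c(1) = (-2 - 4·(-2)) / -3 = 6/-3 = -2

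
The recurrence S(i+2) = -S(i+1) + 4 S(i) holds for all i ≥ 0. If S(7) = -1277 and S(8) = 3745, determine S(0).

7

Rearranging, S(i-2) = (S(i) + S(i-1)) / 4.
S(6) = (3745 + (-1277)) / 4 = 2468/4 = 617
S(5) = (-1277 + 617) / 4 = -660/4 = -165
S(4) = (617 + (-165)) / 4 = 452/4 = 113
S(3) = (-165 + 113) / 4 = -52/4 = -13
S(2) = (113 + (-13)) / 4 = 100/4 = 25
S(1) = (-13 + 25) / 4 = 12/4 = 3
S(0) = (25 + 3) / 4 = 28/4 = 7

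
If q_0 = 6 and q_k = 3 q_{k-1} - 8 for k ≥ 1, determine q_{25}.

1694577218890

The fixed point is -8/(1 - 3) = 4, so q_k - 4 = 3(q_{k-1} - 4).
Hence q_k = 2·3^k + 4.
q_{25} = 2·3^{25} + 4 = 2·847288609443 + 4 = 1694577218890.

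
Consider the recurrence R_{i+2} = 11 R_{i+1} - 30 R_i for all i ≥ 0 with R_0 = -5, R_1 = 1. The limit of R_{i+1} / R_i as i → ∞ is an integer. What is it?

The characteristic equation is r^2 - 11r + 30 = 0, which factors as (r - 6)(r - 5) = 0.
So the roots are 6 and 5. Since |6| > |5| and the coefficient of 6^i is non-zero, the ratio tends to 6.

6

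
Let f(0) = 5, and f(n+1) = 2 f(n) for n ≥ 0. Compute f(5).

f(1) = 2(5) = 10
f(2) = 2(10) = 20
f(3) = 2(20) = 40
f(4) = 2(40) = 80
f(5) = 2(80) = 160

160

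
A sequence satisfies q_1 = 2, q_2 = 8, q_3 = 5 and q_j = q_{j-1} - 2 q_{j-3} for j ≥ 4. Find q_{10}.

q_4 = 5 - 2(2) = 1
q_5 = 1 - 2(8) = -15
q_6 = (-15) - 2(5) = -25
q_7 = (-25) - 2(1) = -27
q_8 = (-27) - 2(-15) = 3
q_9 = 3 - 2(-25) = 53
q_{10} = 53 - 2(-27) = 107

107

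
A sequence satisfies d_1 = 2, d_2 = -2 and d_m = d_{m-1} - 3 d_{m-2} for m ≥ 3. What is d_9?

-8

d_3 = (-2) - 3·2 = -8
d_4 = (-8) - 3·(-2) = -2
d_5 = (-2) - 3·(-8) = 22
d_6 = 22 - 3·(-2) = 28
d_7 = 28 - 3·22 = -38
d_8 = (-38) - 3·28 = -122
d_9 = (-122) - 3·(-38) = -8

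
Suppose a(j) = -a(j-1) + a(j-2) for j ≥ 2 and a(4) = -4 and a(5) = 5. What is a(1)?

Rearranging, a(j-2) = a(j) + a(j-1).
a(3) = 5 + (-4) = 1
a(2) = -4 + 1 = -3
a(1) = 1 + (-3) = -2

-2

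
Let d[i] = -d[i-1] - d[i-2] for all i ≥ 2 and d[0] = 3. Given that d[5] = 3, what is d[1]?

-6

Let d[1] = y.
d[2] = -3 - y
d[3] = 3
d[4] = y
d[5] = -3 - y
So -3 - y = 3, giving y = -6.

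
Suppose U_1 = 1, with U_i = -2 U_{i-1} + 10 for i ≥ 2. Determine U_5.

-34

U_2 = -2(1) + 10 = 8
U_3 = -2(8) + 10 = -6
U_4 = -2(-6) + 10 = 22
U_5 = -2(22) + 10 = -34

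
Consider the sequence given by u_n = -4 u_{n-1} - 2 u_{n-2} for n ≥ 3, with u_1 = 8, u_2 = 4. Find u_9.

-56704

u_3 = -4·4 - 2·8 = -32
u_4 = -4·(-32) - 2·4 = 120
u_5 = -4·120 - 2·(-32) = -416
u_6 = -4·(-416) - 2·120 = 1424
u_7 = -4·1424 - 2·(-416) = -4864
u_8 = -4·(-4864) - 2·1424 = 16608
u_9 = -4·16608 - 2·(-4864) = -56704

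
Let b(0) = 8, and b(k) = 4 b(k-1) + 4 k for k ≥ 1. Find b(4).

b(1) = 4(8) + 4 = 36
b(2) = 4(36) + 8 = 152
b(3) = 4(152) + 12 = 620
b(4) = 4(620) + 16 = 2496

2496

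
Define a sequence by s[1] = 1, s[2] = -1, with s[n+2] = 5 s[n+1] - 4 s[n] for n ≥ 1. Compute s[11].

s[3] = 5(-1) - 4(1) = -9
s[4] = 5(-9) - 4(-1) = -41
s[5] = 5(-41) - 4(-9) = -169
s[6] = 5(-169) - 4(-41) = -681
s[7] = 5(-681) - 4(-169) = -2729
s[8] = 5(-2729) - 4(-681) = -10921
s[9] = 5(-10921) - 4(-2729) = -43689
s[10] = 5(-43689) - 4(-10921) = -174761
s[11] = 5(-174761) - 4(-43689) = -699049

-699049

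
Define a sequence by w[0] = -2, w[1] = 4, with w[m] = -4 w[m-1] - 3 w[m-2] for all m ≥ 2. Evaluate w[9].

19684

w[2] = -4*4 - 3*(-2) = -10
w[3] = -4*(-10) - 3*4 = 28
w[4] = -4*28 - 3*(-10) = -82
w[5] = -4*(-82) - 3*28 = 244
w[6] = -4*244 - 3*(-82) = -730
w[7] = -4*(-730) - 3*244 = 2188
w[8] = -4*2188 - 3*(-730) = -6562
w[9] = -4*(-6562) - 3*2188 = 19684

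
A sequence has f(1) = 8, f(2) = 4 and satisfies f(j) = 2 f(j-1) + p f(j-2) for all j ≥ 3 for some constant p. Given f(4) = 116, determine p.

f(3) = 8 + 8p
f(4) = 16 + 20p
So 16 + 20p = 116, giving p = 5.

5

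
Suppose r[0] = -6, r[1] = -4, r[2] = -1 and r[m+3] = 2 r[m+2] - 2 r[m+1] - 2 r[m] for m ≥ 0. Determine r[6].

-12

r[3] = 2·(-1) - 2·(-4) - 2·(-6) = 18
r[4] = 2·18 - 2·(-1) - 2·(-4) = 46
r[5] = 2·46 - 2·18 - 2·(-1) = 58
r[6] = 2·58 - 2·46 - 2·18 = -12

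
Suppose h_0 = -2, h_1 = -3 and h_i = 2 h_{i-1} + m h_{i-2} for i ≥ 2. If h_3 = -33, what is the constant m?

3

h_2 = -6 - 2m
h_3 = -12 - 7m
So -12 - 7m = -33, giving m = 3.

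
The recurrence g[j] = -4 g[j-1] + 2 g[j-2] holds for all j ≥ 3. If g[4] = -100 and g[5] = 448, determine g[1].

Rearranging, g[j-2] = (g[j] + 4 g[j-1]) / 2.
g[3] = (448 + 4*(-100)) / 2 = 48/2 = 24
g[2] = (-100 + 4*24) / 2 = -4/2 = -2
g[1] = (24 + 4*(-2)) / 2 = 16/2 = 8

8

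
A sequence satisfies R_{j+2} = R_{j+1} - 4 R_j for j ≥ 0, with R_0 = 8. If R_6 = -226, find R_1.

Let R_1 = z.
R_2 = -32 + z
R_3 = -32 - 3z
R_4 = 96 - 7z
R_5 = 224 + 5z
R_6 = -160 + 33z
So -160 + 33z = -226, giving z = -2.

-2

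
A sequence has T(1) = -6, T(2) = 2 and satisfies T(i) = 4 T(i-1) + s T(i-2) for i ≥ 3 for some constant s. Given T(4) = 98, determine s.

T(3) = 8 - 6s
T(4) = 32 - 22s
So 32 - 22s = 98, giving s = -3.

-3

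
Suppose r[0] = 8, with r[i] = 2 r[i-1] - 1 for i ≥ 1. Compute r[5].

r[1] = 2(8) - 1 = 15
r[2] = 2(15) - 1 = 29
r[3] = 2(29) - 1 = 57
r[4] = 2(57) - 1 = 113
r[5] = 2(113) - 1 = 225

225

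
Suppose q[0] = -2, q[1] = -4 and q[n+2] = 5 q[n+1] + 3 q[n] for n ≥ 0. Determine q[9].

q[2] = 5·(-4) + 3·(-2) = -26
q[3] = 5·(-26) + 3·(-4) = -142
q[4] = 5·(-142) + 3·(-26) = -788
q[5] = 5·(-788) + 3·(-142) = -4366
q[6] = 5·(-4366) + 3·(-788) = -24194
q[7] = 5·(-24194) + 3·(-4366) = -134068
q[8] = 5·(-134068) + 3·(-24194) = -742922
q[9] = 5·(-742922) + 3·(-134068) = -4116814

-4116814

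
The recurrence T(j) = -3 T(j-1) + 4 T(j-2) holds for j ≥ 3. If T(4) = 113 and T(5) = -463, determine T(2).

5

Rearranging, T(j-2) = (T(j) + 3 T(j-1)) / 4.
T(3) = (-463 + 3*113) / 4 = -124/4 = -31
T(2) = (113 + 3*(-31)) / 4 = 20/4 = 5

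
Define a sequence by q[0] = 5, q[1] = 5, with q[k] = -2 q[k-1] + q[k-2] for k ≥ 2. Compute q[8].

-1195

q[2] = -2*5 + 5 = -5
q[3] = -2*(-5) + 5 = 15
q[4] = -2*15 + (-5) = -35
q[5] = -2*(-35) + 15 = 85
q[6] = -2*85 + (-35) = -205
q[7] = -2*(-205) + 85 = 495
q[8] = -2*495 + (-205) = -1195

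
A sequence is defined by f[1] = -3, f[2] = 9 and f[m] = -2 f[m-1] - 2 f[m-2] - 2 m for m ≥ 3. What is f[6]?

f[3] = -2(9) - 2(-3) - 6 = -18
f[4] = -2(-18) - 2(9) - 8 = 10
f[5] = -2(10) - 2(-18) - 10 = 6
f[6] = -2(6) - 2(10) - 12 = -44

-44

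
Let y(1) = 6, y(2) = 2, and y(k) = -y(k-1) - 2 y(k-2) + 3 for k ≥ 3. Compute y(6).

-32

y(3) = -2 - 2(6) + 3 = -11
y(4) = -(-11) - 2(2) + 3 = 10
y(5) = -10 - 2(-11) + 3 = 15
y(6) = -15 - 2(10) + 3 = -32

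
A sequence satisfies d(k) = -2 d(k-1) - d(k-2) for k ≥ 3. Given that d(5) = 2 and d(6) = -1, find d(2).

Rearranging, d(k-2) = -(d(k) + 2 d(k-1)).
d(4) = -(-1 + 2·2) = -3
d(3) = -(2 + 2·(-3)) = 4
d(2) = -(-3 + 2·4) = -5

-5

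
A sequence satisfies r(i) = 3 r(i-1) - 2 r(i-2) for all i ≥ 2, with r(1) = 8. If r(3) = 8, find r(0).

8

Let r(0) = x.
r(2) = 24 - 2x
r(3) = 56 - 6x
So 56 - 6x = 8, giving x = 8.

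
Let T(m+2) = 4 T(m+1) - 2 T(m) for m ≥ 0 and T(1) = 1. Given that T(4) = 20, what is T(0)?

1

Let T(0) = z.
T(2) = 4 - 2z
T(3) = 14 - 8z
T(4) = 48 - 28z
So 48 - 28z = 20, giving z = 1.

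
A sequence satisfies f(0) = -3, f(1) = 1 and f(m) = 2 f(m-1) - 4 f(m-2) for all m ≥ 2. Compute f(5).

f(2) = 2(1) - 4(-3) = 14
f(3) = 2(14) - 4(1) = 24
f(4) = 2(24) - 4(14) = -8
f(5) = 2(-8) - 4(24) = -112

-112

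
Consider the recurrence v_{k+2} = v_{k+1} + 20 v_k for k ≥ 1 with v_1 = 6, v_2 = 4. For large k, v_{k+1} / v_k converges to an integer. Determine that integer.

The characteristic equation is r^2 - r - 20 = 0, which factors as (r - 5)(r + 4) = 0.
So the roots are 5 and -4. Since |5| > |-4| and the coefficient of 5^k is non-zero, the ratio tends to 5.

5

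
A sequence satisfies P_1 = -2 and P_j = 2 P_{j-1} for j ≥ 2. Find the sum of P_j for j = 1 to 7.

-254

P_2 = 2(-2) = -4
P_3 = 2(-4) = -8
P_4 = 2(-8) = -16
P_5 = 2(-16) = -32
P_6 = 2(-32) = -64
P_7 = 2(-64) = -128
Sum = (-2) + (-4) + (-8) + (-16) + (-32) + (-64) + (-128) = -254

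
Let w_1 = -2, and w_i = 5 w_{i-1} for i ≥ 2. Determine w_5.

w_2 = 5(-2) = -10
w_3 = 5(-10) = -50
w_4 = 5(-50) = -250
w_5 = 5(-250) = -1250

-1250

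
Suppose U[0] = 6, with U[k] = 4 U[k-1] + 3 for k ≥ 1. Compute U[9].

1835007

U[1] = 4·6 + 3 = 27
U[2] = 4·27 + 3 = 111
U[3] = 4·111 + 3 = 447
U[4] = 4·447 + 3 = 1791
U[5] = 4·1791 + 3 = 7167
U[6] = 4·7167 + 3 = 28671
U[7] = 4·28671 + 3 = 114687
U[8] = 4·114687 + 3 = 458751
U[9] = 4·458751 + 3 = 1835007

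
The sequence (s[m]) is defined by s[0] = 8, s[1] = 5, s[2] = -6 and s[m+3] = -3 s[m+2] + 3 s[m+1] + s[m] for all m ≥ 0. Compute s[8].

s[3] = -3(-6) + 3(5) + 8 = 41
s[4] = -3(41) + 3(-6) + 5 = -136
s[5] = -3(-136) + 3(41) + (-6) = 525
s[6] = -3(525) + 3(-136) + 41 = -1942
s[7] = -3(-1942) + 3(525) + (-136) = 7265
s[8] = -3(7265) + 3(-1942) + 525 = -27096

-27096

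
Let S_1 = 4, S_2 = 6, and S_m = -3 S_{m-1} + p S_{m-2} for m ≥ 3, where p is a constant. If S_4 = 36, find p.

S_3 = -18 + 4p
S_4 = 54 - 6p
So 54 - 6p = 36, giving p = 3.

3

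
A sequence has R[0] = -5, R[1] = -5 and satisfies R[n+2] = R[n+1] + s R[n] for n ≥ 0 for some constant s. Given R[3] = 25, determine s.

R[2] = -5 - 5s
R[3] = -5 - 10s
So -5 - 10s = 25, giving s = -3.

-3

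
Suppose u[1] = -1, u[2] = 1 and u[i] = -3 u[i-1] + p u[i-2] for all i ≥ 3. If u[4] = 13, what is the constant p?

1

u[3] = -3 - p
u[4] = 9 + 4p
So 9 + 4p = 13, giving p = 1.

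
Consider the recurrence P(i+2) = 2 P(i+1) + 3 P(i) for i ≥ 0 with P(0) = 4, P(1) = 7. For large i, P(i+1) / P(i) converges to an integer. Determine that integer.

3

The characteristic equation is r^2 - 2r - 3 = 0, which factors as (r - 3)(r + 1) = 0.
So the roots are 3 and -1. Since |3| > |-1| and the coefficient of 3^i is non-zero, the ratio tends to 3.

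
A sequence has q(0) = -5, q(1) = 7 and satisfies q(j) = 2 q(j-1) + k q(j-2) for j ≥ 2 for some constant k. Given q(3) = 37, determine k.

q(2) = 14 - 5k
q(3) = 28 - 3k
So 28 - 3k = 37, giving k = -3.

-3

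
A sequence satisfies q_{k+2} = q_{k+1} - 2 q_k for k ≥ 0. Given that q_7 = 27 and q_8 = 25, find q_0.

Rearranging, q_{k-2} = (q_k - q_{k-1}) / -2.
q_6 = (25 - 27) / -2 = -2/-2 = 1
q_5 = (27 - 1) / -2 = 26/-2 = -13
q_4 = (1 - (-13)) / -2 = 14/-2 = -7
q_3 = (-13 - (-7)) / -2 = -6/-2 = 3
q_2 = (-7 - 3) / -2 = -10/-2 = 5
q_1 = (3 - 5) / -2 = -2/-2 = 1
q_0 = (5 - 1) / -2 = 4/-2 = -2

-2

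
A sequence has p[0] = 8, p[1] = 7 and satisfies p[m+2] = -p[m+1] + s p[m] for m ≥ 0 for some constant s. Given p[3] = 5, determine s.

2

p[2] = -7 + 8s
p[3] = 7 - s
So 7 - s = 5, giving s = 2.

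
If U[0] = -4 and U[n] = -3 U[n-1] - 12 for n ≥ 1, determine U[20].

-3486784404

The fixed point is -12/(1 + 3) = -3, so U[n] + 3 = -3(U[n-1] + 3).
Hence U[n] = -1·(-3)^n - 3.
U[20] = -1·(-3)^{20} - 3 = -1·3486784401 - 3 = -3486784404.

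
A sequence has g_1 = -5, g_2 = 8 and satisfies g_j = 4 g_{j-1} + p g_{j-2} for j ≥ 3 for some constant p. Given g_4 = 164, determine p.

-3

g_3 = 32 - 5p
g_4 = 128 - 12p
So 128 - 12p = 164, giving p = -3.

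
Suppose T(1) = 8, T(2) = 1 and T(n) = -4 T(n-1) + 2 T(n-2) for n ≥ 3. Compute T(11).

1611712

T(3) = -4(1) + 2(8) = 12
T(4) = -4(12) + 2(1) = -46
T(5) = -4(-46) + 2(12) = 208
T(6) = -4(208) + 2(-46) = -924
T(7) = -4(-924) + 2(208) = 4112
T(8) = -4(4112) + 2(-924) = -18296
T(9) = -4(-18296) + 2(4112) = 81408
T(10) = -4(81408) + 2(-18296) = -362224
T(11) = -4(-362224) + 2(81408) = 1611712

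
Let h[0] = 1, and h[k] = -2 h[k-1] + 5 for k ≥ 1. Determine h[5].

h[1] = -2(1) + 5 = 3
h[2] = -2(3) + 5 = -1
h[3] = -2(-1) + 5 = 7
h[4] = -2(7) + 5 = -9
h[5] = -2(-9) + 5 = 23

23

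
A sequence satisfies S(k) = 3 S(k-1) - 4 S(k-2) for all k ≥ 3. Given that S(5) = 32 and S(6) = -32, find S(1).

-1

Rearranging, S(k-2) = (S(k) - 3 S(k-1)) / -4.
S(4) = (-32 - 3·32) / -4 = -128/-4 = 32
S(3) = (32 - 3·32) / -4 = -64/-4 = 16
S(2) = (32 - 3·16) / -4 = -16/-4 = 4
S(1) = (16 - 3·4) / -4 = 4/-4 = -1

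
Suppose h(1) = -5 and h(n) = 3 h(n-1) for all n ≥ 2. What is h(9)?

h(2) = 3*(-5) = -15
h(3) = 3*(-15) = -45
h(4) = 3*(-45) = -135
h(5) = 3*(-135) = -405
h(6) = 3*(-405) = -1215
h(7) = 3*(-1215) = -3645
h(8) = 3*(-3645) = -10935
h(9) = 3*(-10935) = -32805

-32805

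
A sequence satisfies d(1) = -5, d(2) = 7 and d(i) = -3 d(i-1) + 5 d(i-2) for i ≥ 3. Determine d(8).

d(3) = -3·7 + 5·(-5) = -46
d(4) = -3·(-46) + 5·7 = 173
d(5) = -3·173 + 5·(-46) = -749
d(6) = -3·(-749) + 5·173 = 3112
d(7) = -3·3112 + 5·(-749) = -13081
d(8) = -3·(-13081) + 5·3112 = 54803

54803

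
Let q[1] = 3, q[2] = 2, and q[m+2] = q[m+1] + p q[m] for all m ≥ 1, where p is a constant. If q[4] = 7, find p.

q[3] = 2 + 3p
q[4] = 2 + 5p
So 2 + 5p = 7, giving p = 1.

1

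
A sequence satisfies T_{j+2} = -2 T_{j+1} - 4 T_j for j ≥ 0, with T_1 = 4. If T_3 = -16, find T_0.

Let T_0 = y.
T_2 = -8 - 4y
T_3 = 8y
So 8y = -16, giving y = -2.

-2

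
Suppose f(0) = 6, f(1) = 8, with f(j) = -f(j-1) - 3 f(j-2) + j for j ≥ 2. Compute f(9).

f(2) = -8 - 3(6) + 2 = -24
f(3) = -(-24) - 3(8) + 3 = 3
f(4) = -3 - 3(-24) + 4 = 73
f(5) = -73 - 3(3) + 5 = -77
f(6) = -(-77) - 3(73) + 6 = -136
f(7) = -(-136) - 3(-77) + 7 = 374
f(8) = -374 - 3(-136) + 8 = 42
f(9) = -42 - 3(374) + 9 = -1155

-1155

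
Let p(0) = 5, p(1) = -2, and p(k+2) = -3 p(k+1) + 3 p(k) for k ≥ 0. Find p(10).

p(2) = -3*(-2) + 3*5 = 21
p(3) = -3*21 + 3*(-2) = -69
p(4) = -3*(-69) + 3*21 = 270
p(5) = -3*270 + 3*(-69) = -1017
p(6) = -3*(-1017) + 3*270 = 3861
p(7) = -3*3861 + 3*(-1017) = -14634
p(8) = -3*(-14634) + 3*3861 = 55485
p(9) = -3*55485 + 3*(-14634) = -210357
p(10) = -3*(-210357) + 3*55485 = 797526

797526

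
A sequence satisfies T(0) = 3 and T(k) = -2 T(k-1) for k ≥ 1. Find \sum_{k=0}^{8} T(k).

513

T(1) = -2(3) = -6
T(2) = -2(-6) = 12
T(3) = -2(12) = -24
T(4) = -2(-24) = 48
T(5) = -2(48) = -96
T(6) = -2(-96) = 192
T(7) = -2(192) = -384
T(8) = -2(-384) = 768
Sum = 3 + (-6) + 12 + (-24) + 48 + (-96) + 192 + (-384) + 768 = 513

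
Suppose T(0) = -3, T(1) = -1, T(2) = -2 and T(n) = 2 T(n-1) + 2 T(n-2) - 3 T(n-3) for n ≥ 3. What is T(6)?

T(3) = 2*(-2) + 2*(-1) - 3*(-3) = 3
T(4) = 2*3 + 2*(-2) - 3*(-1) = 5
T(5) = 2*5 + 2*3 - 3*(-2) = 22
T(6) = 2*22 + 2*5 - 3*3 = 45

45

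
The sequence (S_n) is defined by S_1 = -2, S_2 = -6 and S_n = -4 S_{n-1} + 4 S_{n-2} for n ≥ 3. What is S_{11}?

S_3 = -4·(-6) + 4·(-2) = 16
S_4 = -4·16 + 4·(-6) = -88
S_5 = -4·(-88) + 4·16 = 416
S_6 = -4·416 + 4·(-88) = -2016
S_7 = -4·(-2016) + 4·416 = 9728
S_8 = -4·9728 + 4·(-2016) = -46976
S_9 = -4·(-46976) + 4·9728 = 226816
S_{10} = -4·226816 + 4·(-46976) = -1095168
S_{11} = -4·(-1095168) + 4·226816 = 5287936

5287936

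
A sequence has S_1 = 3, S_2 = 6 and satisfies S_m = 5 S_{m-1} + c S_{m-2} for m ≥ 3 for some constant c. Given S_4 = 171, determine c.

S_3 = 30 + 3c
S_4 = 150 + 21c
So 150 + 21c = 171, giving c = 1.

1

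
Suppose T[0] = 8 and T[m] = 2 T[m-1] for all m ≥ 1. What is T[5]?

256

T[1] = 2·8 = 16
T[2] = 2·16 = 32
T[3] = 2·32 = 64
T[4] = 2·64 = 128
T[5] = 2·128 = 256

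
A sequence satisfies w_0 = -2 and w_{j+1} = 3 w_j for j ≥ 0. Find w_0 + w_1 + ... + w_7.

w_1 = 3*(-2) = -6
w_2 = 3*(-6) = -18
w_3 = 3*(-18) = -54
w_4 = 3*(-54) = -162
w_5 = 3*(-162) = -486
w_6 = 3*(-486) = -1458
w_7 = 3*(-1458) = -4374
Sum = (-2) + (-6) + (-18) + (-54) + (-162) + (-486) + (-1458) + (-4374) = -6560

-6560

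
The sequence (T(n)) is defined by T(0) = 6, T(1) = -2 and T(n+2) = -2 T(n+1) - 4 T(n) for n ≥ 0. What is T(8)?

T(2) = -2(-2) - 4(6) = -20
T(3) = -2(-20) - 4(-2) = 48
T(4) = -2(48) - 4(-20) = -16
T(5) = -2(-16) - 4(48) = -160
T(6) = -2(-160) - 4(-16) = 384
T(7) = -2(384) - 4(-160) = -128
T(8) = -2(-128) - 4(384) = -1280

-1280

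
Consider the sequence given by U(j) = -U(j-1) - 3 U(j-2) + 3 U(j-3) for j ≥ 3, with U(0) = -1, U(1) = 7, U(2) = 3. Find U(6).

U(3) = -3 - 3(7) + 3(-1) = -27
U(4) = -(-27) - 3(3) + 3(7) = 39
U(5) = -39 - 3(-27) + 3(3) = 51
U(6) = -51 - 3(39) + 3(-27) = -249

-249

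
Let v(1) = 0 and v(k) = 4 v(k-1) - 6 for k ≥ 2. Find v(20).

-549755813886

The fixed point is -6/(1 - 4) = 2, so v(k) - 2 = 4(v(k-1) - 2).
Hence v(k) = -2·4^{k-1} + 2.
v(20) = -2·4^{19} + 2 = -2·274877906944 + 2 = -549755813886.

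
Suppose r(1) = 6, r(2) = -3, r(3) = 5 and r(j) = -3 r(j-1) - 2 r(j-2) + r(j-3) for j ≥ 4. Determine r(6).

r(4) = -3·5 - 2·(-3) + 6 = -3
r(5) = -3·(-3) - 2·5 + (-3) = -4
r(6) = -3·(-4) - 2·(-3) + 5 = 23

23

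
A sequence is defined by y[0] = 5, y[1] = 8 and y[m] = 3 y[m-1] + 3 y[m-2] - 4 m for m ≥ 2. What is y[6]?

5565

y[2] = 3·8 + 3·5 - 8 = 31
y[3] = 3·31 + 3·8 - 12 = 105
y[4] = 3·105 + 3·31 - 16 = 392
y[5] = 3·392 + 3·105 - 20 = 1471
y[6] = 3·1471 + 3·392 - 24 = 5565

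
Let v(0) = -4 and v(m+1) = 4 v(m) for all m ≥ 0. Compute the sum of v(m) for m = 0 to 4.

-1364

v(1) = 4*(-4) = -16
v(2) = 4*(-16) = -64
v(3) = 4*(-64) = -256
v(4) = 4*(-256) = -1024
Sum = (-4) + (-16) + (-64) + (-256) + (-1024) = -1364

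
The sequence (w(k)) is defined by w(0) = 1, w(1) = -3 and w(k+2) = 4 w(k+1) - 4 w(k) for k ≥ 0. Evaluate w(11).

w(2) = 4·(-3) - 4·1 = -16
w(3) = 4·(-16) - 4·(-3) = -52
w(4) = 4·(-52) - 4·(-16) = -144
w(5) = 4·(-144) - 4·(-52) = -368
w(6) = 4·(-368) - 4·(-144) = -896
w(7) = 4·(-896) - 4·(-368) = -2112
w(8) = 4·(-2112) - 4·(-896) = -4864
w(9) = 4·(-4864) - 4·(-2112) = -11008
w(10) = 4·(-11008) - 4·(-4864) = -24576
w(11) = 4·(-24576) - 4·(-11008) = -54272

-54272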